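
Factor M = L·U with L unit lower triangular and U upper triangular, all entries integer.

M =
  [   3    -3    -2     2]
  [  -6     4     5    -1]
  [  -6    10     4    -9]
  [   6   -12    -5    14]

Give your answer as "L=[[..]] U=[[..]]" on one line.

L=[[1,0,0,0],[-2,1,0,0],[-2,-2,1,0],[2,3,-2,1]] U=[[3,-3,-2,2],[0,-2,1,3],[0,0,2,1],[0,0,0,3]]

  R1 -= -2·R0 → [0,-2,1,3]
  R2 -= -2·R0 → [0,4,0,-5]
  R3 -= 2·R0 → [0,-6,-1,10]
  R2 -= -2·R1 → [0,0,2,1]
  R3 -= 3·R1 → [0,0,-4,1]
  R3 -= -2·R2 → [0,0,0,3]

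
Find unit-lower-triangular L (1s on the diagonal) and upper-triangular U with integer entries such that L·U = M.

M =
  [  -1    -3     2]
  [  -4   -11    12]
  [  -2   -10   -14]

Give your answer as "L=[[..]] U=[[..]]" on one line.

  row1 -= 4·row0 → [0,1,4]
  row2 -= 2·row0 → [0,-4,-18]
  row2 -= -4·row1 → [0,0,-2]

L=[[1,0,0],[4,1,0],[2,-4,1]] U=[[-1,-3,2],[0,1,4],[0,0,-2]]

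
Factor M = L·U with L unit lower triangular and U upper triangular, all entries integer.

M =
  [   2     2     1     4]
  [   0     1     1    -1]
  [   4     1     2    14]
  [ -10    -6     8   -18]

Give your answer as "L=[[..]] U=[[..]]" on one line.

  R1 -= 0·R0 → [0,1,1,-1]
  R2 -= 2·R0 → [0,-3,0,6]
  R3 -= -5·R0 → [0,4,13,2]
  R2 -= -3·R1 → [0,0,3,3]
  R3 -= 4·R1 → [0,0,9,6]
  R3 -= 3·R2 → [0,0,0,-3]

L=[[1,0,0,0],[0,1,0,0],[2,-3,1,0],[-5,4,3,1]] U=[[2,2,1,4],[0,1,1,-1],[0,0,3,3],[0,0,0,-3]]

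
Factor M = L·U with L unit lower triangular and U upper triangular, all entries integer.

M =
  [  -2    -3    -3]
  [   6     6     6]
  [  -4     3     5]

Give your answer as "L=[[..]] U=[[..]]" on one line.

  row1 -= -3·row0 → [0,-3,-3]
  row2 -= 2·row0 → [0,9,11]
  row2 -= -3·row1 → [0,0,2]

L=[[1,0,0],[-3,1,0],[2,-3,1]] U=[[-2,-3,-3],[0,-3,-3],[0,0,2]]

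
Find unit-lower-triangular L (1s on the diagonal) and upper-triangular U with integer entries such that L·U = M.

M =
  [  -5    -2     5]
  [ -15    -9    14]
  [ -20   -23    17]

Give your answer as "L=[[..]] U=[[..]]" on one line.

L=[[1,0,0],[3,1,0],[4,5,1]] U=[[-5,-2,5],[0,-3,-1],[0,0,2]]

  R1 -= 3·R0 → [0,-3,-1]
  R2 -= 4·R0 → [0,-15,-3]
  R2 -= 5·R1 → [0,0,2]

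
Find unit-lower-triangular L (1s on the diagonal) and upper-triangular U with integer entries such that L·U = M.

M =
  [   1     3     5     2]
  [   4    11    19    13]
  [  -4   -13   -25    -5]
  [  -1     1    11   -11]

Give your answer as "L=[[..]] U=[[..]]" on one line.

  R1 -= 4·R0 → [0,-1,-1,5]
  R2 -= -4·R0 → [0,-1,-5,3]
  R3 -= -1·R0 → [0,4,16,-9]
  R2 -= 1·R1 → [0,0,-4,-2]
  R3 -= -4·R1 → [0,0,12,11]
  R3 -= -3·R2 → [0,0,0,5]

L=[[1,0,0,0],[4,1,0,0],[-4,1,1,0],[-1,-4,-3,1]] U=[[1,3,5,2],[0,-1,-1,5],[0,0,-4,-2],[0,0,0,5]]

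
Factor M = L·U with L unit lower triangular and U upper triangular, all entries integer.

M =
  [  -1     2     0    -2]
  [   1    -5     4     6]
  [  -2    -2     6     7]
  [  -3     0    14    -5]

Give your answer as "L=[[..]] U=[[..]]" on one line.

  R1 -= -1·R0 → [0,-3,4,4]
  R2 -= 2·R0 → [0,-6,6,11]
  R3 -= 3·R0 → [0,-6,14,1]
  R2 -= 2·R1 → [0,0,-2,3]
  R3 -= 2·R1 → [0,0,6,-7]
  R3 -= -3·R2 → [0,0,0,2]

L=[[1,0,0,0],[-1,1,0,0],[2,2,1,0],[3,2,-3,1]] U=[[-1,2,0,-2],[0,-3,4,4],[0,0,-2,3],[0,0,0,2]]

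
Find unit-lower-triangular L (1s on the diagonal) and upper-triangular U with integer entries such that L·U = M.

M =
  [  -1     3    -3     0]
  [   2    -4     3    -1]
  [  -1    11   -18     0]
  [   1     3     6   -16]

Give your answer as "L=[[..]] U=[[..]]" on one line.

L=[[1,0,0,0],[-2,1,0,0],[1,4,1,0],[-1,3,-4,1]] U=[[-1,3,-3,0],[0,2,-3,-1],[0,0,-3,4],[0,0,0,3]]

  row1 -= -2·row0 → [0,2,-3,-1]
  row2 -= 1·row0 → [0,8,-15,0]
  row3 -= -1·row0 → [0,6,3,-16]
  row2 -= 4·row1 → [0,0,-3,4]
  row3 -= 3·row1 → [0,0,12,-13]
  row3 -= -4·row2 → [0,0,0,3]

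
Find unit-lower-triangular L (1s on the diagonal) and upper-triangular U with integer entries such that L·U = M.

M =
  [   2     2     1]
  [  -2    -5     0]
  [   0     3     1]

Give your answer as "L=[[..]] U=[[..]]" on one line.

  R1 -= -1·R0 → [0,-3,1]
  R2 -= 0·R0 → [0,3,1]
  R2 -= -1·R1 → [0,0,2]

L=[[1,0,0],[-1,1,0],[0,-1,1]] U=[[2,2,1],[0,-3,1],[0,0,2]]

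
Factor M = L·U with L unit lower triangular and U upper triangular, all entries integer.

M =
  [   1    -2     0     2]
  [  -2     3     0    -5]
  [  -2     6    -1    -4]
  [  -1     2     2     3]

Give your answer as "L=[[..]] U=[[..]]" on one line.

  row1 -= -2·row0 → [0,-1,0,-1]
  row2 -= -2·row0 → [0,2,-1,0]
  row3 -= -1·row0 → [0,0,2,5]
  row2 -= -2·row1 → [0,0,-1,-2]
  row3 -= 0·row1 → [0,0,2,5]
  row3 -= -2·row2 → [0,0,0,1]

L=[[1,0,0,0],[-2,1,0,0],[-2,-2,1,0],[-1,0,-2,1]] U=[[1,-2,0,2],[0,-1,0,-1],[0,0,-1,-2],[0,0,0,1]]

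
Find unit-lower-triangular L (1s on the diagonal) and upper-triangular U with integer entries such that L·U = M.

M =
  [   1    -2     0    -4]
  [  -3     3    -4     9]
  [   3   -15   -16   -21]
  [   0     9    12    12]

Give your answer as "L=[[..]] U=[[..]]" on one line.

L=[[1,0,0,0],[-3,1,0,0],[3,3,1,0],[0,-3,0,1]] U=[[1,-2,0,-4],[0,-3,-4,-3],[0,0,-4,0],[0,0,0,3]]

  r1 -= -3·r0 → [0,-3,-4,-3]
  r2 -= 3·r0 → [0,-9,-16,-9]
  r3 -= 0·r0 → [0,9,12,12]
  r2 -= 3·r1 → [0,0,-4,0]
  r3 -= -3·r1 → [0,0,0,3]
  r3 -= 0·r2 → [0,0,0,3]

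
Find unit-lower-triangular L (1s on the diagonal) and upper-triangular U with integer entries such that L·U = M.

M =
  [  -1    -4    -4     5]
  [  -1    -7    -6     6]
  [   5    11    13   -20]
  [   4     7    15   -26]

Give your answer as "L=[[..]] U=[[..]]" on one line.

  r1 -= 1·r0 → [0,-3,-2,1]
  r2 -= -5·r0 → [0,-9,-7,5]
  r3 -= -4·r0 → [0,-9,-1,-6]
  r2 -= 3·r1 → [0,0,-1,2]
  r3 -= 3·r1 → [0,0,5,-9]
  r3 -= -5·r2 → [0,0,0,1]

L=[[1,0,0,0],[1,1,0,0],[-5,3,1,0],[-4,3,-5,1]] U=[[-1,-4,-4,5],[0,-3,-2,1],[0,0,-1,2],[0,0,0,1]]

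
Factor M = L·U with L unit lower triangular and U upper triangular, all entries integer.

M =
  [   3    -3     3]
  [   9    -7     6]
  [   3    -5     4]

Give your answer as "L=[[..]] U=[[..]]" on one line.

L=[[1,0,0],[3,1,0],[1,-1,1]] U=[[3,-3,3],[0,2,-3],[0,0,-2]]

  r1 -= 3·r0 → [0,2,-3]
  r2 -= 1·r0 → [0,-2,1]
  r2 -= -1·r1 → [0,0,-2]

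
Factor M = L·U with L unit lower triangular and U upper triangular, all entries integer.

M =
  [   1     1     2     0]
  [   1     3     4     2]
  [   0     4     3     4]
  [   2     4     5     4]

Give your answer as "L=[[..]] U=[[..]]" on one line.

L=[[1,0,0,0],[1,1,0,0],[0,2,1,0],[2,1,1,1]] U=[[1,1,2,0],[0,2,2,2],[0,0,-1,0],[0,0,0,2]]

  R1 -= 1·R0 → [0,2,2,2]
  R2 -= 0·R0 → [0,4,3,4]
  R3 -= 2·R0 → [0,2,1,4]
  R2 -= 2·R1 → [0,0,-1,0]
  R3 -= 1·R1 → [0,0,-1,2]
  R3 -= 1·R2 → [0,0,0,2]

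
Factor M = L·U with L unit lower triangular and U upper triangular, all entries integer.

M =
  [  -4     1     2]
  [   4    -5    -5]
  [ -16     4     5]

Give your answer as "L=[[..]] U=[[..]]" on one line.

  R1 -= -1·R0 → [0,-4,-3]
  R2 -= 4·R0 → [0,0,-3]
  R2 -= 0·R1 → [0,0,-3]

L=[[1,0,0],[-1,1,0],[4,0,1]] U=[[-4,1,2],[0,-4,-3],[0,0,-3]]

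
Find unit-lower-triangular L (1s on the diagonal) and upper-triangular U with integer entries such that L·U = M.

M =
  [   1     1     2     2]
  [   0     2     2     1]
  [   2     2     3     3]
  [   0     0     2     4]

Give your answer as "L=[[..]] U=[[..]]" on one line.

L=[[1,0,0,0],[0,1,0,0],[2,0,1,0],[0,0,-2,1]] U=[[1,1,2,2],[0,2,2,1],[0,0,-1,-1],[0,0,0,2]]

  R1 -= 0·R0 → [0,2,2,1]
  R2 -= 2·R0 → [0,0,-1,-1]
  R3 -= 0·R0 → [0,0,2,4]
  R2 -= 0·R1 → [0,0,-1,-1]
  R3 -= 0·R1 → [0,0,2,4]
  R3 -= -2·R2 → [0,0,0,2]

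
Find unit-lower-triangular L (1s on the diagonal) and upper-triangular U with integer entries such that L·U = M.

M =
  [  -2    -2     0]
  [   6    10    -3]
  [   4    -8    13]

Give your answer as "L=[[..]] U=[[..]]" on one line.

  row1 -= -3·row0 → [0,4,-3]
  row2 -= -2·row0 → [0,-12,13]
  row2 -= -3·row1 → [0,0,4]

L=[[1,0,0],[-3,1,0],[-2,-3,1]] U=[[-2,-2,0],[0,4,-3],[0,0,4]]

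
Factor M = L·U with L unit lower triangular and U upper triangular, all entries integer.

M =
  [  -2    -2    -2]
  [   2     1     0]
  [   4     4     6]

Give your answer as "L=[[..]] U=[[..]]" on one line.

  r1 -= -1·r0 → [0,-1,-2]
  r2 -= -2·r0 → [0,0,2]
  r2 -= 0·r1 → [0,0,2]

L=[[1,0,0],[-1,1,0],[-2,0,1]] U=[[-2,-2,-2],[0,-1,-2],[0,0,2]]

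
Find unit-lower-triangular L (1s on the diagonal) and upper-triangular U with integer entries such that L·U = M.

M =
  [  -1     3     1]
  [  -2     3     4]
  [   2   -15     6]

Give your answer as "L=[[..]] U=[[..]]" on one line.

L=[[1,0,0],[2,1,0],[-2,3,1]] U=[[-1,3,1],[0,-3,2],[0,0,2]]

  r1 -= 2·r0 → [0,-3,2]
  r2 -= -2·r0 → [0,-9,8]
  r2 -= 3·r1 → [0,0,2]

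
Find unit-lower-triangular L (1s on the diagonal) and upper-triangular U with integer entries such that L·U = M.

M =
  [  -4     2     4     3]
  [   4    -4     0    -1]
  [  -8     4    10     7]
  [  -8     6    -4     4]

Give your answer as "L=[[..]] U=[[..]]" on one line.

L=[[1,0,0,0],[-1,1,0,0],[2,0,1,0],[2,-1,-4,1]] U=[[-4,2,4,3],[0,-2,4,2],[0,0,2,1],[0,0,0,4]]

  r1 -= -1·r0 → [0,-2,4,2]
  r2 -= 2·r0 → [0,0,2,1]
  r3 -= 2·r0 → [0,2,-12,-2]
  r2 -= 0·r1 → [0,0,2,1]
  r3 -= -1·r1 → [0,0,-8,0]
  r3 -= -4·r2 → [0,0,0,4]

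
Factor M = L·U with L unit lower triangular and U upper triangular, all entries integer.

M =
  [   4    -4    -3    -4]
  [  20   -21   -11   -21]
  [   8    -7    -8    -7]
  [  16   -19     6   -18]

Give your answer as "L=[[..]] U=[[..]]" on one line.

L=[[1,0,0,0],[5,1,0,0],[2,-1,1,0],[4,3,3,1]] U=[[4,-4,-3,-4],[0,-1,4,-1],[0,0,2,0],[0,0,0,1]]

  r1 -= 5·r0 → [0,-1,4,-1]
  r2 -= 2·r0 → [0,1,-2,1]
  r3 -= 4·r0 → [0,-3,18,-2]
  r2 -= -1·r1 → [0,0,2,0]
  r3 -= 3·r1 → [0,0,6,1]
  r3 -= 3·r2 → [0,0,0,1]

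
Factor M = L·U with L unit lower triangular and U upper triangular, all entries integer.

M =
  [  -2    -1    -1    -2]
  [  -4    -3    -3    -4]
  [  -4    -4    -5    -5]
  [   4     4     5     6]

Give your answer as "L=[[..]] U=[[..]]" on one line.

L=[[1,0,0,0],[2,1,0,0],[2,2,1,0],[-2,-2,-1,1]] U=[[-2,-1,-1,-2],[0,-1,-1,0],[0,0,-1,-1],[0,0,0,1]]

  r1 -= 2·r0 → [0,-1,-1,0]
  r2 -= 2·r0 → [0,-2,-3,-1]
  r3 -= -2·r0 → [0,2,3,2]
  r2 -= 2·r1 → [0,0,-1,-1]
  r3 -= -2·r1 → [0,0,1,2]
  r3 -= -1·r2 → [0,0,0,1]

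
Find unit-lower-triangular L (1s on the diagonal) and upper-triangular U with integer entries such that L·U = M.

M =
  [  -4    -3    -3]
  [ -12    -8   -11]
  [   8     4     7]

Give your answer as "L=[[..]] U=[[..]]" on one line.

L=[[1,0,0],[3,1,0],[-2,-2,1]] U=[[-4,-3,-3],[0,1,-2],[0,0,-3]]

  R1 -= 3·R0 → [0,1,-2]
  R2 -= -2·R0 → [0,-2,1]
  R2 -= -2·R1 → [0,0,-3]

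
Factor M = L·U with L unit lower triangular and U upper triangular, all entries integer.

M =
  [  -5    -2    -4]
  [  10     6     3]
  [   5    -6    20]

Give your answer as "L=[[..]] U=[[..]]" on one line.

  r1 -= -2·r0 → [0,2,-5]
  r2 -= -1·r0 → [0,-8,16]
  r2 -= -4·r1 → [0,0,-4]

L=[[1,0,0],[-2,1,0],[-1,-4,1]] U=[[-5,-2,-4],[0,2,-5],[0,0,-4]]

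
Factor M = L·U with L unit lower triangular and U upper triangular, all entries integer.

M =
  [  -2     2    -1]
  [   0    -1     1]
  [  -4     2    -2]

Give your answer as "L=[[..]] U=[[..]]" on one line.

L=[[1,0,0],[0,1,0],[2,2,1]] U=[[-2,2,-1],[0,-1,1],[0,0,-2]]

  R1 -= 0·R0 → [0,-1,1]
  R2 -= 2·R0 → [0,-2,0]
  R2 -= 2·R1 → [0,0,-2]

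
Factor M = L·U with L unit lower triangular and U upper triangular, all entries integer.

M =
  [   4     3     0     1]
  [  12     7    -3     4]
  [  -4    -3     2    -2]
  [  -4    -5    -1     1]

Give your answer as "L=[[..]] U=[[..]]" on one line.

L=[[1,0,0,0],[3,1,0,0],[-1,0,1,0],[-1,1,1,1]] U=[[4,3,0,1],[0,-2,-3,1],[0,0,2,-1],[0,0,0,2]]

  row1 -= 3·row0 → [0,-2,-3,1]
  row2 -= -1·row0 → [0,0,2,-1]
  row3 -= -1·row0 → [0,-2,-1,2]
  row2 -= 0·row1 → [0,0,2,-1]
  row3 -= 1·row1 → [0,0,2,1]
  row3 -= 1·row2 → [0,0,0,2]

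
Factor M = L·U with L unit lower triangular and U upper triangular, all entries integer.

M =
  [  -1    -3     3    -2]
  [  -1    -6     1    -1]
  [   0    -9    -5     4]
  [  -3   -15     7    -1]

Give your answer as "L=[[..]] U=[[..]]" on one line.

L=[[1,0,0,0],[1,1,0,0],[0,3,1,0],[3,2,2,1]] U=[[-1,-3,3,-2],[0,-3,-2,1],[0,0,1,1],[0,0,0,1]]

  row1 -= 1·row0 → [0,-3,-2,1]
  row2 -= 0·row0 → [0,-9,-5,4]
  row3 -= 3·row0 → [0,-6,-2,5]
  row2 -= 3·row1 → [0,0,1,1]
  row3 -= 2·row1 → [0,0,2,3]
  row3 -= 2·row2 → [0,0,0,1]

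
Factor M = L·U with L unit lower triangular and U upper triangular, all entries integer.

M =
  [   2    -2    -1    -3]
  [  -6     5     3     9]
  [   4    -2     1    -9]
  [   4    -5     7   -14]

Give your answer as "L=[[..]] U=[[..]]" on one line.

L=[[1,0,0,0],[-3,1,0,0],[2,-2,1,0],[2,1,3,1]] U=[[2,-2,-1,-3],[0,-1,0,0],[0,0,3,-3],[0,0,0,1]]

  r1 -= -3·r0 → [0,-1,0,0]
  r2 -= 2·r0 → [0,2,3,-3]
  r3 -= 2·r0 → [0,-1,9,-8]
  r2 -= -2·r1 → [0,0,3,-3]
  r3 -= 1·r1 → [0,0,9,-8]
  r3 -= 3·r2 → [0,0,0,1]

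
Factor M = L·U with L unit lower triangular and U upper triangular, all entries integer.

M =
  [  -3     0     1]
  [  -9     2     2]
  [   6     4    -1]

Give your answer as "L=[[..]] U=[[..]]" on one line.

L=[[1,0,0],[3,1,0],[-2,2,1]] U=[[-3,0,1],[0,2,-1],[0,0,3]]

  row1 -= 3·row0 → [0,2,-1]
  row2 -= -2·row0 → [0,4,1]
  row2 -= 2·row1 → [0,0,3]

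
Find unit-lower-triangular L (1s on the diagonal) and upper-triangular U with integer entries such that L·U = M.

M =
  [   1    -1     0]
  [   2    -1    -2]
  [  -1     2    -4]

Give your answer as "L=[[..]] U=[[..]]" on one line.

  row1 -= 2·row0 → [0,1,-2]
  row2 -= -1·row0 → [0,1,-4]
  row2 -= 1·row1 → [0,0,-2]

L=[[1,0,0],[2,1,0],[-1,1,1]] U=[[1,-1,0],[0,1,-2],[0,0,-2]]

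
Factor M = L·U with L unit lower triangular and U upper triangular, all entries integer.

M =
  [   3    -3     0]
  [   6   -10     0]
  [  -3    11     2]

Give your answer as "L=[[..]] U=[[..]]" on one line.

  row1 -= 2·row0 → [0,-4,0]
  row2 -= -1·row0 → [0,8,2]
  row2 -= -2·row1 → [0,0,2]

L=[[1,0,0],[2,1,0],[-1,-2,1]] U=[[3,-3,0],[0,-4,0],[0,0,2]]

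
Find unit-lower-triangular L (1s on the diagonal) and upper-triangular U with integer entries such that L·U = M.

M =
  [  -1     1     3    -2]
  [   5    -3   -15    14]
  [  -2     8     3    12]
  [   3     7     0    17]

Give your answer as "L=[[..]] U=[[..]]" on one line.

L=[[1,0,0,0],[-5,1,0,0],[2,3,1,0],[-3,5,-3,1]] U=[[-1,1,3,-2],[0,2,0,4],[0,0,-3,4],[0,0,0,3]]

  R1 -= -5·R0 → [0,2,0,4]
  R2 -= 2·R0 → [0,6,-3,16]
  R3 -= -3·R0 → [0,10,9,11]
  R2 -= 3·R1 → [0,0,-3,4]
  R3 -= 5·R1 → [0,0,9,-9]
  R3 -= -3·R2 → [0,0,0,3]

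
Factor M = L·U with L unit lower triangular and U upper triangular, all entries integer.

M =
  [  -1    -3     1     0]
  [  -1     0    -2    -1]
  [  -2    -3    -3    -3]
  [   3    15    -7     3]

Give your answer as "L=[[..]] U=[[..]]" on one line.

L=[[1,0,0,0],[1,1,0,0],[2,1,1,0],[-3,2,-1,1]] U=[[-1,-3,1,0],[0,3,-3,-1],[0,0,-2,-2],[0,0,0,3]]

  r1 -= 1·r0 → [0,3,-3,-1]
  r2 -= 2·r0 → [0,3,-5,-3]
  r3 -= -3·r0 → [0,6,-4,3]
  r2 -= 1·r1 → [0,0,-2,-2]
  r3 -= 2·r1 → [0,0,2,5]
  r3 -= -1·r2 → [0,0,0,3]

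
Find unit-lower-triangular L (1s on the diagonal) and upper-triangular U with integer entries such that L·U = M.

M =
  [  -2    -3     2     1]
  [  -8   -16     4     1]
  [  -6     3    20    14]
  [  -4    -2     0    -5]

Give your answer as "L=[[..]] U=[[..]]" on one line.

  R1 -= 4·R0 → [0,-4,-4,-3]
  R2 -= 3·R0 → [0,12,14,11]
  R3 -= 2·R0 → [0,4,-4,-7]
  R2 -= -3·R1 → [0,0,2,2]
  R3 -= -1·R1 → [0,0,-8,-10]
  R3 -= -4·R2 → [0,0,0,-2]

L=[[1,0,0,0],[4,1,0,0],[3,-3,1,0],[2,-1,-4,1]] U=[[-2,-3,2,1],[0,-4,-4,-3],[0,0,2,2],[0,0,0,-2]]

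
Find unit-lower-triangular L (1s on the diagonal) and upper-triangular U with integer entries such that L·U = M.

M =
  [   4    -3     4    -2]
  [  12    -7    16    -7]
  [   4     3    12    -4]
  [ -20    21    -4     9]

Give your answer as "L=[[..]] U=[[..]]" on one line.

  R1 -= 3·R0 → [0,2,4,-1]
  R2 -= 1·R0 → [0,6,8,-2]
  R3 -= -5·R0 → [0,6,16,-1]
  R2 -= 3·R1 → [0,0,-4,1]
  R3 -= 3·R1 → [0,0,4,2]
  R3 -= -1·R2 → [0,0,0,3]

L=[[1,0,0,0],[3,1,0,0],[1,3,1,0],[-5,3,-1,1]] U=[[4,-3,4,-2],[0,2,4,-1],[0,0,-4,1],[0,0,0,3]]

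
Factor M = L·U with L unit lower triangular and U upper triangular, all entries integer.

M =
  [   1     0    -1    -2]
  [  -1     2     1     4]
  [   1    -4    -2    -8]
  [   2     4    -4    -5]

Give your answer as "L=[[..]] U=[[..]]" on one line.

  row1 -= -1·row0 → [0,2,0,2]
  row2 -= 1·row0 → [0,-4,-1,-6]
  row3 -= 2·row0 → [0,4,-2,-1]
  row2 -= -2·row1 → [0,0,-1,-2]
  row3 -= 2·row1 → [0,0,-2,-5]
  row3 -= 2·row2 → [0,0,0,-1]

L=[[1,0,0,0],[-1,1,0,0],[1,-2,1,0],[2,2,2,1]] U=[[1,0,-1,-2],[0,2,0,2],[0,0,-1,-2],[0,0,0,-1]]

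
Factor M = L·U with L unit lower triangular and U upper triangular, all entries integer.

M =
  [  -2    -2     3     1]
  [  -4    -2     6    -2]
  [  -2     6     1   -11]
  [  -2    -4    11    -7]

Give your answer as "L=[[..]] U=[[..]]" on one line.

L=[[1,0,0,0],[2,1,0,0],[1,4,1,0],[1,-1,-4,1]] U=[[-2,-2,3,1],[0,2,0,-4],[0,0,-2,4],[0,0,0,4]]

  row1 -= 2·row0 → [0,2,0,-4]
  row2 -= 1·row0 → [0,8,-2,-12]
  row3 -= 1·row0 → [0,-2,8,-8]
  row2 -= 4·row1 → [0,0,-2,4]
  row3 -= -1·row1 → [0,0,8,-12]
  row3 -= -4·row2 → [0,0,0,4]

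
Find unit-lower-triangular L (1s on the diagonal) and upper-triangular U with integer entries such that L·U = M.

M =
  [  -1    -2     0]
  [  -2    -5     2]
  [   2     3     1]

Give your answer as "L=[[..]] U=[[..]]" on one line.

  R1 -= 2·R0 → [0,-1,2]
  R2 -= -2·R0 → [0,-1,1]
  R2 -= 1·R1 → [0,0,-1]

L=[[1,0,0],[2,1,0],[-2,1,1]] U=[[-1,-2,0],[0,-1,2],[0,0,-1]]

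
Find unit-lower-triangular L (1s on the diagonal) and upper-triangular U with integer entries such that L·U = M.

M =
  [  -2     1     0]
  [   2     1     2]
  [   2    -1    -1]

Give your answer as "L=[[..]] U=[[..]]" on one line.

  r1 -= -1·r0 → [0,2,2]
  r2 -= -1·r0 → [0,0,-1]
  r2 -= 0·r1 → [0,0,-1]

L=[[1,0,0],[-1,1,0],[-1,0,1]] U=[[-2,1,0],[0,2,2],[0,0,-1]]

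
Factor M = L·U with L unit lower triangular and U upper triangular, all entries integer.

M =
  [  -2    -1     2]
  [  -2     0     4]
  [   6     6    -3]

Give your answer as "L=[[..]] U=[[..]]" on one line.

L=[[1,0,0],[1,1,0],[-3,3,1]] U=[[-2,-1,2],[0,1,2],[0,0,-3]]

  R1 -= 1·R0 → [0,1,2]
  R2 -= -3·R0 → [0,3,3]
  R2 -= 3·R1 → [0,0,-3]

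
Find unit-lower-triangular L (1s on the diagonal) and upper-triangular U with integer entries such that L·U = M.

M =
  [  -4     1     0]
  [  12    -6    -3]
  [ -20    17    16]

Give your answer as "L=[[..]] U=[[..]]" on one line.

L=[[1,0,0],[-3,1,0],[5,-4,1]] U=[[-4,1,0],[0,-3,-3],[0,0,4]]

  r1 -= -3·r0 → [0,-3,-3]
  r2 -= 5·r0 → [0,12,16]
  r2 -= -4·r1 → [0,0,4]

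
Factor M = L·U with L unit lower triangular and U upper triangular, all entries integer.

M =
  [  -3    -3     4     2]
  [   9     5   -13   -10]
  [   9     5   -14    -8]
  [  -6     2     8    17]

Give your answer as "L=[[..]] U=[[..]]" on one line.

  row1 -= -3·row0 → [0,-4,-1,-4]
  row2 -= -3·row0 → [0,-4,-2,-2]
  row3 -= 2·row0 → [0,8,0,13]
  row2 -= 1·row1 → [0,0,-1,2]
  row3 -= -2·row1 → [0,0,-2,5]
  row3 -= 2·row2 → [0,0,0,1]

L=[[1,0,0,0],[-3,1,0,0],[-3,1,1,0],[2,-2,2,1]] U=[[-3,-3,4,2],[0,-4,-1,-4],[0,0,-1,2],[0,0,0,1]]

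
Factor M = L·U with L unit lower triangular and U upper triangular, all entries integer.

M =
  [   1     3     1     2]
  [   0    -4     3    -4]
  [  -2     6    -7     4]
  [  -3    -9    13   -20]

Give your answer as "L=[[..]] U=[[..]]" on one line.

  r1 -= 0·r0 → [0,-4,3,-4]
  r2 -= -2·r0 → [0,12,-5,8]
  r3 -= -3·r0 → [0,0,16,-14]
  r2 -= -3·r1 → [0,0,4,-4]
  r3 -= 0·r1 → [0,0,16,-14]
  r3 -= 4·r2 → [0,0,0,2]

L=[[1,0,0,0],[0,1,0,0],[-2,-3,1,0],[-3,0,4,1]] U=[[1,3,1,2],[0,-4,3,-4],[0,0,4,-4],[0,0,0,2]]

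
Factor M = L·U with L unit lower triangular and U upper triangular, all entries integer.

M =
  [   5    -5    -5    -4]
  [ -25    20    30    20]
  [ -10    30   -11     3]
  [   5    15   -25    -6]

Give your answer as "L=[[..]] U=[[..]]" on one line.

L=[[1,0,0,0],[-5,1,0,0],[-2,-4,1,0],[1,-4,0,1]] U=[[5,-5,-5,-4],[0,-5,5,0],[0,0,-1,-5],[0,0,0,-2]]

  R1 -= -5·R0 → [0,-5,5,0]
  R2 -= -2·R0 → [0,20,-21,-5]
  R3 -= 1·R0 → [0,20,-20,-2]
  R2 -= -4·R1 → [0,0,-1,-5]
  R3 -= -4·R1 → [0,0,0,-2]
  R3 -= 0·R2 → [0,0,0,-2]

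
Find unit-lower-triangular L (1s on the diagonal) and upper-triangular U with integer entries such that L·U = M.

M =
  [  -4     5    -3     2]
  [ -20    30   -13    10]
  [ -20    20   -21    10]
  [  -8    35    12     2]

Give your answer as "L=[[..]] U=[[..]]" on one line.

L=[[1,0,0,0],[5,1,0,0],[5,-1,1,0],[2,5,-2,1]] U=[[-4,5,-3,2],[0,5,2,0],[0,0,-4,0],[0,0,0,-2]]

  r1 -= 5·r0 → [0,5,2,0]
  r2 -= 5·r0 → [0,-5,-6,0]
  r3 -= 2·r0 → [0,25,18,-2]
  r2 -= -1·r1 → [0,0,-4,0]
  r3 -= 5·r1 → [0,0,8,-2]
  r3 -= -2·r2 → [0,0,0,-2]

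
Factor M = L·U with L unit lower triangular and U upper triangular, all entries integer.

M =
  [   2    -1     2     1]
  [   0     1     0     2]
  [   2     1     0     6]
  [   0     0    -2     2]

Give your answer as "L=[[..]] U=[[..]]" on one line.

L=[[1,0,0,0],[0,1,0,0],[1,2,1,0],[0,0,1,1]] U=[[2,-1,2,1],[0,1,0,2],[0,0,-2,1],[0,0,0,1]]

  r1 -= 0·r0 → [0,1,0,2]
  r2 -= 1·r0 → [0,2,-2,5]
  r3 -= 0·r0 → [0,0,-2,2]
  r2 -= 2·r1 → [0,0,-2,1]
  r3 -= 0·r1 → [0,0,-2,2]
  r3 -= 1·r2 → [0,0,0,1]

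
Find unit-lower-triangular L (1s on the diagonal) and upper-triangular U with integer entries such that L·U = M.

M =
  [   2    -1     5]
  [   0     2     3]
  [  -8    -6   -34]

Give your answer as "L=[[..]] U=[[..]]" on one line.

  row1 -= 0·row0 → [0,2,3]
  row2 -= -4·row0 → [0,-10,-14]
  row2 -= -5·row1 → [0,0,1]

L=[[1,0,0],[0,1,0],[-4,-5,1]] U=[[2,-1,5],[0,2,3],[0,0,1]]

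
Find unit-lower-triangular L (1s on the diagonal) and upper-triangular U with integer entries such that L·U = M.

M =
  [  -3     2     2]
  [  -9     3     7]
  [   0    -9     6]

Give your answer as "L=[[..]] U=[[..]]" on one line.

  row1 -= 3·row0 → [0,-3,1]
  row2 -= 0·row0 → [0,-9,6]
  row2 -= 3·row1 → [0,0,3]

L=[[1,0,0],[3,1,0],[0,3,1]] U=[[-3,2,2],[0,-3,1],[0,0,3]]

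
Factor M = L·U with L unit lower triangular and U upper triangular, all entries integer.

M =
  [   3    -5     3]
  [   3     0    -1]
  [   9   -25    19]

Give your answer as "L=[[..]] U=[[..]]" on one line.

L=[[1,0,0],[1,1,0],[3,-2,1]] U=[[3,-5,3],[0,5,-4],[0,0,2]]

  r1 -= 1·r0 → [0,5,-4]
  r2 -= 3·r0 → [0,-10,10]
  r2 -= -2·r1 → [0,0,2]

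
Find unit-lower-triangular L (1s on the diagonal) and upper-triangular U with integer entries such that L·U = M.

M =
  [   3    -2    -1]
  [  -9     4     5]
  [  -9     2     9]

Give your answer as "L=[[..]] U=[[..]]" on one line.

  r1 -= -3·r0 → [0,-2,2]
  r2 -= -3·r0 → [0,-4,6]
  r2 -= 2·r1 → [0,0,2]

L=[[1,0,0],[-3,1,0],[-3,2,1]] U=[[3,-2,-1],[0,-2,2],[0,0,2]]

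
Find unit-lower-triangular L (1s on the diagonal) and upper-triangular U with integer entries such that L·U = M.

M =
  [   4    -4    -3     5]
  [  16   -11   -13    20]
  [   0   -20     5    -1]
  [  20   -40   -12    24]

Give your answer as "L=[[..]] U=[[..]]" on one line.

L=[[1,0,0,0],[4,1,0,0],[0,-4,1,0],[5,-4,-1,1]] U=[[4,-4,-3,5],[0,5,-1,0],[0,0,1,-1],[0,0,0,-2]]

  row1 -= 4·row0 → [0,5,-1,0]
  row2 -= 0·row0 → [0,-20,5,-1]
  row3 -= 5·row0 → [0,-20,3,-1]
  row2 -= -4·row1 → [0,0,1,-1]
  row3 -= -4·row1 → [0,0,-1,-1]
  row3 -= -1·row2 → [0,0,0,-2]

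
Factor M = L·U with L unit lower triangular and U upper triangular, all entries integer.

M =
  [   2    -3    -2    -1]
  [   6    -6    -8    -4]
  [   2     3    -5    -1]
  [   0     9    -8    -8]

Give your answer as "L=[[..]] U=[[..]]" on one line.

  r1 -= 3·r0 → [0,3,-2,-1]
  r2 -= 1·r0 → [0,6,-3,0]
  r3 -= 0·r0 → [0,9,-8,-8]
  r2 -= 2·r1 → [0,0,1,2]
  r3 -= 3·r1 → [0,0,-2,-5]
  r3 -= -2·r2 → [0,0,0,-1]

L=[[1,0,0,0],[3,1,0,0],[1,2,1,0],[0,3,-2,1]] U=[[2,-3,-2,-1],[0,3,-2,-1],[0,0,1,2],[0,0,0,-1]]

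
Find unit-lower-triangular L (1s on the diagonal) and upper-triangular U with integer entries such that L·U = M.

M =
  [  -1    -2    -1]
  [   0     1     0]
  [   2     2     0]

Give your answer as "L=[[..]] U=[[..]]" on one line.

  R1 -= 0·R0 → [0,1,0]
  R2 -= -2·R0 → [0,-2,-2]
  R2 -= -2·R1 → [0,0,-2]

L=[[1,0,0],[0,1,0],[-2,-2,1]] U=[[-1,-2,-1],[0,1,0],[0,0,-2]]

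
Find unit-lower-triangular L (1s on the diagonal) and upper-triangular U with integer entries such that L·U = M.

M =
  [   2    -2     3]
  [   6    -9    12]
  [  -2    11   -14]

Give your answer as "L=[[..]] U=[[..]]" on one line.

L=[[1,0,0],[3,1,0],[-1,-3,1]] U=[[2,-2,3],[0,-3,3],[0,0,-2]]

  row1 -= 3·row0 → [0,-3,3]
  row2 -= -1·row0 → [0,9,-11]
  row2 -= -3·row1 → [0,0,-2]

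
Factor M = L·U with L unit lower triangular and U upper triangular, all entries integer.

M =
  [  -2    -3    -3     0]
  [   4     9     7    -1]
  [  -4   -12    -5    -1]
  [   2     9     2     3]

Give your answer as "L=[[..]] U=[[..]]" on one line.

L=[[1,0,0,0],[-2,1,0,0],[2,-2,1,0],[-1,2,-1,1]] U=[[-2,-3,-3,0],[0,3,1,-1],[0,0,3,-3],[0,0,0,2]]

  R1 -= -2·R0 → [0,3,1,-1]
  R2 -= 2·R0 → [0,-6,1,-1]
  R3 -= -1·R0 → [0,6,-1,3]
  R2 -= -2·R1 → [0,0,3,-3]
  R3 -= 2·R1 → [0,0,-3,5]
  R3 -= -1·R2 → [0,0,0,2]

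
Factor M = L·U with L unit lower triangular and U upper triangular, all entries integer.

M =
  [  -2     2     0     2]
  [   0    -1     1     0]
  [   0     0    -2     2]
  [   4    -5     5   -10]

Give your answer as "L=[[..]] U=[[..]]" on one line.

L=[[1,0,0,0],[0,1,0,0],[0,0,1,0],[-2,1,-2,1]] U=[[-2,2,0,2],[0,-1,1,0],[0,0,-2,2],[0,0,0,-2]]

  R1 -= 0·R0 → [0,-1,1,0]
  R2 -= 0·R0 → [0,0,-2,2]
  R3 -= -2·R0 → [0,-1,5,-6]
  R2 -= 0·R1 → [0,0,-2,2]
  R3 -= 1·R1 → [0,0,4,-6]
  R3 -= -2·R2 → [0,0,0,-2]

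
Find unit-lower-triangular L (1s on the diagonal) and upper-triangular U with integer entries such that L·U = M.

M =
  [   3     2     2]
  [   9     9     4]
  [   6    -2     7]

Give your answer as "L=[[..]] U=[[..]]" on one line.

L=[[1,0,0],[3,1,0],[2,-2,1]] U=[[3,2,2],[0,3,-2],[0,0,-1]]

  R1 -= 3·R0 → [0,3,-2]
  R2 -= 2·R0 → [0,-6,3]
  R2 -= -2·R1 → [0,0,-1]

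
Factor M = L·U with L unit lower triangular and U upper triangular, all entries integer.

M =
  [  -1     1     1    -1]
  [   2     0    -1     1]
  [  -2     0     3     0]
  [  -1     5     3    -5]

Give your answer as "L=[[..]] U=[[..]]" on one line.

  R1 -= -2·R0 → [0,2,1,-1]
  R2 -= 2·R0 → [0,-2,1,2]
  R3 -= 1·R0 → [0,4,2,-4]
  R2 -= -1·R1 → [0,0,2,1]
  R3 -= 2·R1 → [0,0,0,-2]
  R3 -= 0·R2 → [0,0,0,-2]

L=[[1,0,0,0],[-2,1,0,0],[2,-1,1,0],[1,2,0,1]] U=[[-1,1,1,-1],[0,2,1,-1],[0,0,2,1],[0,0,0,-2]]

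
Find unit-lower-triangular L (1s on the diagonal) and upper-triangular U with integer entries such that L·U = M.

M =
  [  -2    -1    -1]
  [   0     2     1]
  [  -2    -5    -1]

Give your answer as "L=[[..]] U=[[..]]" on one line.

L=[[1,0,0],[0,1,0],[1,-2,1]] U=[[-2,-1,-1],[0,2,1],[0,0,2]]

  r1 -= 0·r0 → [0,2,1]
  r2 -= 1·r0 → [0,-4,0]
  r2 -= -2·r1 → [0,0,2]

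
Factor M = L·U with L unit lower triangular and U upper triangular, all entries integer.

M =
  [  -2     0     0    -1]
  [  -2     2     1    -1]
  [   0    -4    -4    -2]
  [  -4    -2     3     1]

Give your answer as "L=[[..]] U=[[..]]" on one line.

L=[[1,0,0,0],[1,1,0,0],[0,-2,1,0],[2,-1,-2,1]] U=[[-2,0,0,-1],[0,2,1,0],[0,0,-2,-2],[0,0,0,-1]]

  R1 -= 1·R0 → [0,2,1,0]
  R2 -= 0·R0 → [0,-4,-4,-2]
  R3 -= 2·R0 → [0,-2,3,3]
  R2 -= -2·R1 → [0,0,-2,-2]
  R3 -= -1·R1 → [0,0,4,3]
  R3 -= -2·R2 → [0,0,0,-1]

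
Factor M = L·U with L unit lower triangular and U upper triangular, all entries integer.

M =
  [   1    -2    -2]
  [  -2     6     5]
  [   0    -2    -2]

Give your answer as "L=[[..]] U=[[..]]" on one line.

L=[[1,0,0],[-2,1,0],[0,-1,1]] U=[[1,-2,-2],[0,2,1],[0,0,-1]]

  R1 -= -2·R0 → [0,2,1]
  R2 -= 0·R0 → [0,-2,-2]
  R2 -= -1·R1 → [0,0,-1]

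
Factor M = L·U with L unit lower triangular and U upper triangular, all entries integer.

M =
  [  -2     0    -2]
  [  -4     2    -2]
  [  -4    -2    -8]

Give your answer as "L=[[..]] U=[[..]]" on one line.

L=[[1,0,0],[2,1,0],[2,-1,1]] U=[[-2,0,-2],[0,2,2],[0,0,-2]]

  R1 -= 2·R0 → [0,2,2]
  R2 -= 2·R0 → [0,-2,-4]
  R2 -= -1·R1 → [0,0,-2]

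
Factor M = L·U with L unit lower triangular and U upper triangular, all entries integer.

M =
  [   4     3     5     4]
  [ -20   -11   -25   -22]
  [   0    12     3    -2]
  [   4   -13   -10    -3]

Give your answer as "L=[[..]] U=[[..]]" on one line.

  r1 -= -5·r0 → [0,4,0,-2]
  r2 -= 0·r0 → [0,12,3,-2]
  r3 -= 1·r0 → [0,-16,-15,-7]
  r2 -= 3·r1 → [0,0,3,4]
  r3 -= -4·r1 → [0,0,-15,-15]
  r3 -= -5·r2 → [0,0,0,5]

L=[[1,0,0,0],[-5,1,0,0],[0,3,1,0],[1,-4,-5,1]] U=[[4,3,5,4],[0,4,0,-2],[0,0,3,4],[0,0,0,5]]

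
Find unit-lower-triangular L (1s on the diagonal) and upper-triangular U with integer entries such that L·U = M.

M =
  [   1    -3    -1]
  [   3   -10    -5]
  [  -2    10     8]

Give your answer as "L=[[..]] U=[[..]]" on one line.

L=[[1,0,0],[3,1,0],[-2,-4,1]] U=[[1,-3,-1],[0,-1,-2],[0,0,-2]]

  R1 -= 3·R0 → [0,-1,-2]
  R2 -= -2·R0 → [0,4,6]
  R2 -= -4·R1 → [0,0,-2]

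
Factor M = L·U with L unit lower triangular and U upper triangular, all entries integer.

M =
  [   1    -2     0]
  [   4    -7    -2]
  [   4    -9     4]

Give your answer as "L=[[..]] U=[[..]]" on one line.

  R1 -= 4·R0 → [0,1,-2]
  R2 -= 4·R0 → [0,-1,4]
  R2 -= -1·R1 → [0,0,2]

L=[[1,0,0],[4,1,0],[4,-1,1]] U=[[1,-2,0],[0,1,-2],[0,0,2]]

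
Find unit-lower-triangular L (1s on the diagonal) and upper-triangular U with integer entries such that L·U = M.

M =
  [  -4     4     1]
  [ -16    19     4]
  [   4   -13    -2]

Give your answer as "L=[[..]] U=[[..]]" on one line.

  r1 -= 4·r0 → [0,3,0]
  r2 -= -1·r0 → [0,-9,-1]
  r2 -= -3·r1 → [0,0,-1]

L=[[1,0,0],[4,1,0],[-1,-3,1]] U=[[-4,4,1],[0,3,0],[0,0,-1]]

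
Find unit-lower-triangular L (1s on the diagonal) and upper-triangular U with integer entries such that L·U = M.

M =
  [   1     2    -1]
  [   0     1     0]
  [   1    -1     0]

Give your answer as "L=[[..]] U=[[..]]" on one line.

  r1 -= 0·r0 → [0,1,0]
  r2 -= 1·r0 → [0,-3,1]
  r2 -= -3·r1 → [0,0,1]

L=[[1,0,0],[0,1,0],[1,-3,1]] U=[[1,2,-1],[0,1,0],[0,0,1]]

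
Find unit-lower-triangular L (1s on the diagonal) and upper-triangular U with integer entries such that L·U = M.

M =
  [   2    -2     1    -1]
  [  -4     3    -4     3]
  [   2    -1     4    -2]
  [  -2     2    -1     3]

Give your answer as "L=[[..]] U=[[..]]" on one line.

  R1 -= -2·R0 → [0,-1,-2,1]
  R2 -= 1·R0 → [0,1,3,-1]
  R3 -= -1·R0 → [0,0,0,2]
  R2 -= -1·R1 → [0,0,1,0]
  R3 -= 0·R1 → [0,0,0,2]
  R3 -= 0·R2 → [0,0,0,2]

L=[[1,0,0,0],[-2,1,0,0],[1,-1,1,0],[-1,0,0,1]] U=[[2,-2,1,-1],[0,-1,-2,1],[0,0,1,0],[0,0,0,2]]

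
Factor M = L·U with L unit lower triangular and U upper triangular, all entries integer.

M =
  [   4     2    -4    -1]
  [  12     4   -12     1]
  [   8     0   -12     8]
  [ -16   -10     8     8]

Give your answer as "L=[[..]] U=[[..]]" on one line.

  row1 -= 3·row0 → [0,-2,0,4]
  row2 -= 2·row0 → [0,-4,-4,10]
  row3 -= -4·row0 → [0,-2,-8,4]
  row2 -= 2·row1 → [0,0,-4,2]
  row3 -= 1·row1 → [0,0,-8,0]
  row3 -= 2·row2 → [0,0,0,-4]

L=[[1,0,0,0],[3,1,0,0],[2,2,1,0],[-4,1,2,1]] U=[[4,2,-4,-1],[0,-2,0,4],[0,0,-4,2],[0,0,0,-4]]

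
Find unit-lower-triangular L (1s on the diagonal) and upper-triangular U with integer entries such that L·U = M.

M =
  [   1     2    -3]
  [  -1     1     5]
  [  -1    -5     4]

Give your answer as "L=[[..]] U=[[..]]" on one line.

  R1 -= -1·R0 → [0,3,2]
  R2 -= -1·R0 → [0,-3,1]
  R2 -= -1·R1 → [0,0,3]

L=[[1,0,0],[-1,1,0],[-1,-1,1]] U=[[1,2,-3],[0,3,2],[0,0,3]]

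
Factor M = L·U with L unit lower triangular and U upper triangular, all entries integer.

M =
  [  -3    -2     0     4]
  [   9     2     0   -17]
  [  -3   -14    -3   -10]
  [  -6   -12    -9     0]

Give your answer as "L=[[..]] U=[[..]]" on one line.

  r1 -= -3·r0 → [0,-4,0,-5]
  r2 -= 1·r0 → [0,-12,-3,-14]
  r3 -= 2·r0 → [0,-8,-9,-8]
  r2 -= 3·r1 → [0,0,-3,1]
  r3 -= 2·r1 → [0,0,-9,2]
  r3 -= 3·r2 → [0,0,0,-1]

L=[[1,0,0,0],[-3,1,0,0],[1,3,1,0],[2,2,3,1]] U=[[-3,-2,0,4],[0,-4,0,-5],[0,0,-3,1],[0,0,0,-1]]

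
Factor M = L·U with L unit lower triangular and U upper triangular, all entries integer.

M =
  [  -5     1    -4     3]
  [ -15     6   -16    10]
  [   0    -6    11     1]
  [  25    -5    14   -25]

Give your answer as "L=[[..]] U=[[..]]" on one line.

L=[[1,0,0,0],[3,1,0,0],[0,-2,1,0],[-5,0,-2,1]] U=[[-5,1,-4,3],[0,3,-4,1],[0,0,3,3],[0,0,0,-4]]

  r1 -= 3·r0 → [0,3,-4,1]
  r2 -= 0·r0 → [0,-6,11,1]
  r3 -= -5·r0 → [0,0,-6,-10]
  r2 -= -2·r1 → [0,0,3,3]
  r3 -= 0·r1 → [0,0,-6,-10]
  r3 -= -2·r2 → [0,0,0,-4]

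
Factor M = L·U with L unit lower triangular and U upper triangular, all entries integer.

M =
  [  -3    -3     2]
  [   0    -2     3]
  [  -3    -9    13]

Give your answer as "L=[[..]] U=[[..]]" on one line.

  row1 -= 0·row0 → [0,-2,3]
  row2 -= 1·row0 → [0,-6,11]
  row2 -= 3·row1 → [0,0,2]

L=[[1,0,0],[0,1,0],[1,3,1]] U=[[-3,-3,2],[0,-2,3],[0,0,2]]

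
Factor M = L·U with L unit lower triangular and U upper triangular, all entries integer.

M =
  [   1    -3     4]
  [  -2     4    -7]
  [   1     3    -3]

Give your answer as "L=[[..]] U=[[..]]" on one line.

L=[[1,0,0],[-2,1,0],[1,-3,1]] U=[[1,-3,4],[0,-2,1],[0,0,-4]]

  row1 -= -2·row0 → [0,-2,1]
  row2 -= 1·row0 → [0,6,-7]
  row2 -= -3·row1 → [0,0,-4]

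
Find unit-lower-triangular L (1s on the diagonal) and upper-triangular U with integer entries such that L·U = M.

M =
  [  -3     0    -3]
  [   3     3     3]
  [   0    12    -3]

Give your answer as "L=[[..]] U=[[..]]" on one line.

L=[[1,0,0],[-1,1,0],[0,4,1]] U=[[-3,0,-3],[0,3,0],[0,0,-3]]

  row1 -= -1·row0 → [0,3,0]
  row2 -= 0·row0 → [0,12,-3]
  row2 -= 4·row1 → [0,0,-3]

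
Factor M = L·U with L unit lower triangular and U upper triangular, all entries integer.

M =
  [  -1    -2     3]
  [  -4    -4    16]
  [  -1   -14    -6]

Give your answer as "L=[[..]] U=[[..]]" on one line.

  R1 -= 4·R0 → [0,4,4]
  R2 -= 1·R0 → [0,-12,-9]
  R2 -= -3·R1 → [0,0,3]

L=[[1,0,0],[4,1,0],[1,-3,1]] U=[[-1,-2,3],[0,4,4],[0,0,3]]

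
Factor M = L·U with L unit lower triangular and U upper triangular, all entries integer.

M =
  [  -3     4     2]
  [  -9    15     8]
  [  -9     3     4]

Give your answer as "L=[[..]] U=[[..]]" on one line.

  row1 -= 3·row0 → [0,3,2]
  row2 -= 3·row0 → [0,-9,-2]
  row2 -= -3·row1 → [0,0,4]

L=[[1,0,0],[3,1,0],[3,-3,1]] U=[[-3,4,2],[0,3,2],[0,0,4]]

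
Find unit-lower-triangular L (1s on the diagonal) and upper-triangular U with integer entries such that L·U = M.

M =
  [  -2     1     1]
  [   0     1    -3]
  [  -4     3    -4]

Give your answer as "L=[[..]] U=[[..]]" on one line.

  row1 -= 0·row0 → [0,1,-3]
  row2 -= 2·row0 → [0,1,-6]
  row2 -= 1·row1 → [0,0,-3]

L=[[1,0,0],[0,1,0],[2,1,1]] U=[[-2,1,1],[0,1,-3],[0,0,-3]]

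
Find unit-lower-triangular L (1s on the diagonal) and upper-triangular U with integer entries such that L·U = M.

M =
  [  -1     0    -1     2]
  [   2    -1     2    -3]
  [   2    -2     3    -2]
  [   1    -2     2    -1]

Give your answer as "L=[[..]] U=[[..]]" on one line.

  R1 -= -2·R0 → [0,-1,0,1]
  R2 -= -2·R0 → [0,-2,1,2]
  R3 -= -1·R0 → [0,-2,1,1]
  R2 -= 2·R1 → [0,0,1,0]
  R3 -= 2·R1 → [0,0,1,-1]
  R3 -= 1·R2 → [0,0,0,-1]

L=[[1,0,0,0],[-2,1,0,0],[-2,2,1,0],[-1,2,1,1]] U=[[-1,0,-1,2],[0,-1,0,1],[0,0,1,0],[0,0,0,-1]]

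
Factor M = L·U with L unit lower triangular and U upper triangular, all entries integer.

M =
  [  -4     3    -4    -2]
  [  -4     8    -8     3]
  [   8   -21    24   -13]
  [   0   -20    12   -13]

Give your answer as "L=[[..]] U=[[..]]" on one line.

L=[[1,0,0,0],[1,1,0,0],[-2,-3,1,0],[0,-4,-1,1]] U=[[-4,3,-4,-2],[0,5,-4,5],[0,0,4,-2],[0,0,0,5]]

  r1 -= 1·r0 → [0,5,-4,5]
  r2 -= -2·r0 → [0,-15,16,-17]
  r3 -= 0·r0 → [0,-20,12,-13]
  r2 -= -3·r1 → [0,0,4,-2]
  r3 -= -4·r1 → [0,0,-4,7]
  r3 -= -1·r2 → [0,0,0,5]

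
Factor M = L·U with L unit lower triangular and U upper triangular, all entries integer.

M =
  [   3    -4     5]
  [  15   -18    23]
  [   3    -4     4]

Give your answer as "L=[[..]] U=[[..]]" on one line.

  r1 -= 5·r0 → [0,2,-2]
  r2 -= 1·r0 → [0,0,-1]
  r2 -= 0·r1 → [0,0,-1]

L=[[1,0,0],[5,1,0],[1,0,1]] U=[[3,-4,5],[0,2,-2],[0,0,-1]]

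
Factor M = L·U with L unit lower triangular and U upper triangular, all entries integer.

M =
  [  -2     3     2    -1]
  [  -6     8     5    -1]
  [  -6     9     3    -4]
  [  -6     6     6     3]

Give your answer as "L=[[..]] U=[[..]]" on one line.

L=[[1,0,0,0],[3,1,0,0],[3,0,1,0],[3,3,-1,1]] U=[[-2,3,2,-1],[0,-1,-1,2],[0,0,-3,-1],[0,0,0,-1]]

  row1 -= 3·row0 → [0,-1,-1,2]
  row2 -= 3·row0 → [0,0,-3,-1]
  row3 -= 3·row0 → [0,-3,0,6]
  row2 -= 0·row1 → [0,0,-3,-1]
  row3 -= 3·row1 → [0,0,3,0]
  row3 -= -1·row2 → [0,0,0,-1]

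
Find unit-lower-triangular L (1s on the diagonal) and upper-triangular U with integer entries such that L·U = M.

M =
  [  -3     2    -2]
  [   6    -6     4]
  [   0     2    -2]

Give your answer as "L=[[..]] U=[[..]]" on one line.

  row1 -= -2·row0 → [0,-2,0]
  row2 -= 0·row0 → [0,2,-2]
  row2 -= -1·row1 → [0,0,-2]

L=[[1,0,0],[-2,1,0],[0,-1,1]] U=[[-3,2,-2],[0,-2,0],[0,0,-2]]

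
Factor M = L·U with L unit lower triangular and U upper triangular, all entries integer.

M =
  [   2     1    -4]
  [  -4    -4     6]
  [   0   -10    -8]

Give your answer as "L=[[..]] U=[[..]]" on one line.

  R1 -= -2·R0 → [0,-2,-2]
  R2 -= 0·R0 → [0,-10,-8]
  R2 -= 5·R1 → [0,0,2]

L=[[1,0,0],[-2,1,0],[0,5,1]] U=[[2,1,-4],[0,-2,-2],[0,0,2]]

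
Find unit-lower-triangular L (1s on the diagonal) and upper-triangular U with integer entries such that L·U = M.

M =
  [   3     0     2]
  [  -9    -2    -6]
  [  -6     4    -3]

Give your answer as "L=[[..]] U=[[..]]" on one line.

  row1 -= -3·row0 → [0,-2,0]
  row2 -= -2·row0 → [0,4,1]
  row2 -= -2·row1 → [0,0,1]

L=[[1,0,0],[-3,1,0],[-2,-2,1]] U=[[3,0,2],[0,-2,0],[0,0,1]]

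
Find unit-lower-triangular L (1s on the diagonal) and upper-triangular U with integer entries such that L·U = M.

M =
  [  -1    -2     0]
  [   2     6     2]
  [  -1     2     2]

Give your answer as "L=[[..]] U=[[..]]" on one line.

L=[[1,0,0],[-2,1,0],[1,2,1]] U=[[-1,-2,0],[0,2,2],[0,0,-2]]

  R1 -= -2·R0 → [0,2,2]
  R2 -= 1·R0 → [0,4,2]
  R2 -= 2·R1 → [0,0,-2]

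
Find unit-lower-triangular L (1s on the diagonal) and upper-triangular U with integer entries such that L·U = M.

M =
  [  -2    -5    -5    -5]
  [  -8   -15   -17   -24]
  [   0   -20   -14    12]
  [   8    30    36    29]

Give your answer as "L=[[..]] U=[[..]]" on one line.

  row1 -= 4·row0 → [0,5,3,-4]
  row2 -= 0·row0 → [0,-20,-14,12]
  row3 -= -4·row0 → [0,10,16,9]
  row2 -= -4·row1 → [0,0,-2,-4]
  row3 -= 2·row1 → [0,0,10,17]
  row3 -= -5·row2 → [0,0,0,-3]

L=[[1,0,0,0],[4,1,0,0],[0,-4,1,0],[-4,2,-5,1]] U=[[-2,-5,-5,-5],[0,5,3,-4],[0,0,-2,-4],[0,0,0,-3]]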